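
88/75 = 88/75 = 1.17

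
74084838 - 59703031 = 14381807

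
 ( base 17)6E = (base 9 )138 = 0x74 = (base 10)116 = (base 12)98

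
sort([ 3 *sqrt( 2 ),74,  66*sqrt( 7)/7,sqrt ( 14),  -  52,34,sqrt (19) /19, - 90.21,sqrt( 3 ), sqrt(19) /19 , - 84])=[ - 90.21, - 84, - 52, sqrt( 19 )/19,sqrt(19 )/19,sqrt(3), sqrt( 14 ),3*sqrt( 2 ),66*sqrt( 7 )/7,34, 74]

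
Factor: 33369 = 3^1*7^2*227^1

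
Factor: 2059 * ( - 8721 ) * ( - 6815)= 122373813285 = 3^3*5^1 * 17^1*19^1 * 29^2 * 47^1*71^1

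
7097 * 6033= 42816201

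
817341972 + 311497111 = 1128839083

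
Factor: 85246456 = 2^3*10655807^1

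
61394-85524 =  - 24130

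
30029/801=30029/801 = 37.49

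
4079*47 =191713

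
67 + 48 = 115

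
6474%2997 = 480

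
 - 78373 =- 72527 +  - 5846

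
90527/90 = 1005  +  77/90=1005.86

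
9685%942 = 265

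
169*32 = 5408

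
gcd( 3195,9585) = 3195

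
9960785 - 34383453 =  - 24422668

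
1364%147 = 41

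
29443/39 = 29443/39=754.95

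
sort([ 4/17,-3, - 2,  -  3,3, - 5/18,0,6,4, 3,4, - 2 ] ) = [ - 3, - 3, - 2, - 2, - 5/18, 0, 4/17, 3, 3, 4 , 4,6]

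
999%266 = 201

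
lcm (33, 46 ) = 1518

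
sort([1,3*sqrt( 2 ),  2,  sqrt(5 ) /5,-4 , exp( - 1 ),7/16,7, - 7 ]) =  [-7,-4, exp(-1 ),7/16,sqrt(5 ) /5, 1,2,3 * sqrt(2 ),7 ]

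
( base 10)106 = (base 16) 6A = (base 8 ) 152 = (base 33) 37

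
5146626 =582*8843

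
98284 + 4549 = 102833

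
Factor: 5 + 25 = 2^1  *  3^1 * 5^1= 30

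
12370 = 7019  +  5351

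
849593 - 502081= 347512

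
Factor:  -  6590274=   -  2^1* 3^1*1098379^1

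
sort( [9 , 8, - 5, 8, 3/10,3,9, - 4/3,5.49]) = [ - 5, - 4/3,  3/10  ,  3, 5.49,8, 8, 9,9]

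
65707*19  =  1248433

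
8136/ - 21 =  - 2712/7 = - 387.43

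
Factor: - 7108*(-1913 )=2^2*1777^1*1913^1 = 13597604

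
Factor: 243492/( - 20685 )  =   - 2^2*5^ (-1 )*7^ ( - 1)*103^1  =  -412/35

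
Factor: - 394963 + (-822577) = - 2^2 * 5^1*17^1*3581^1 = - 1217540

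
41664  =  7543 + 34121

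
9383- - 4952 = 14335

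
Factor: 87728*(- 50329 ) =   -  4415262512 =- 2^4*5483^1*50329^1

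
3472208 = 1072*3239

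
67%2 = 1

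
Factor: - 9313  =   - 67^1*139^1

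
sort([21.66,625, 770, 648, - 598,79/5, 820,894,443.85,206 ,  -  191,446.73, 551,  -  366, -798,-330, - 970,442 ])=[ - 970, - 798, - 598, - 366, - 330, - 191,79/5, 21.66, 206,442,443.85  ,  446.73, 551,625,648,770, 820,894]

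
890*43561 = 38769290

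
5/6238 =5/6238 = 0.00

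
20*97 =1940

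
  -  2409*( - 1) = 2409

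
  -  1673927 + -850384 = - 2524311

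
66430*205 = 13618150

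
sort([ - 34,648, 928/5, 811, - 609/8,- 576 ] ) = [ - 576, - 609/8, - 34, 928/5,648,811 ]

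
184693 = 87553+97140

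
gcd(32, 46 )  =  2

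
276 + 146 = 422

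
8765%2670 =755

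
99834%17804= 10814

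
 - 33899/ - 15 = 33899/15 = 2259.93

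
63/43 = 1+20/43 = 1.47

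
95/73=95/73= 1.30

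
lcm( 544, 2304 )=39168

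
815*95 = 77425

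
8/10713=8/10713 = 0.00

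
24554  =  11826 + 12728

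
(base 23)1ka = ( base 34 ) TD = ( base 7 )2625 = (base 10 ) 999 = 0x3e7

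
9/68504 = 9/68504 = 0.00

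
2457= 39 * 63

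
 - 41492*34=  - 1410728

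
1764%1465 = 299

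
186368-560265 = -373897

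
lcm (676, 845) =3380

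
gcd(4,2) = 2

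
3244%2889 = 355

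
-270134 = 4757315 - 5027449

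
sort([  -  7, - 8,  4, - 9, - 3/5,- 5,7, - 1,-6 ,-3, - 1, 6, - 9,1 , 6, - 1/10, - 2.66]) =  [-9,  -  9,-8, - 7,-6, - 5,  -  3, -2.66, - 1, - 1,-3/5 ,-1/10, 1,  4, 6,  6  ,  7]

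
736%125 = 111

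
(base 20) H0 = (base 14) 1a4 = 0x154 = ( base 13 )202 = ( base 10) 340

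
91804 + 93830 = 185634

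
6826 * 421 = 2873746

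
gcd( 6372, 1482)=6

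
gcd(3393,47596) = 1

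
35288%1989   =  1475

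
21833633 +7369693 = 29203326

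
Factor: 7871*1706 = 13427926 = 2^1*17^1*463^1*853^1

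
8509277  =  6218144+2291133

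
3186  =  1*3186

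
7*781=5467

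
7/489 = 7/489 = 0.01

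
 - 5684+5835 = 151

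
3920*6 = 23520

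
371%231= 140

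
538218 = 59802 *9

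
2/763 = 2/763 = 0.00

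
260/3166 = 130/1583 = 0.08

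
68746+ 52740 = 121486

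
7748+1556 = 9304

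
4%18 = 4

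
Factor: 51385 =5^1*43^1*239^1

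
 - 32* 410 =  - 13120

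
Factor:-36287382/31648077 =  -  2^1*3^( -6)*29^ (-1 )*499^ ( - 1)*6047897^1=   -12095794/10549359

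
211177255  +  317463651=528640906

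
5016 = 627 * 8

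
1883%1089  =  794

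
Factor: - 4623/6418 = - 2^( - 1)*3^1*23^1*67^1*3209^( - 1)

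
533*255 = 135915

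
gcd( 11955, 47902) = 1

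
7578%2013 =1539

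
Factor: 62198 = 2^1*137^1* 227^1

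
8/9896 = 1/1237 = 0.00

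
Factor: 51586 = 2^1*25793^1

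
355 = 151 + 204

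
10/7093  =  10/7093= 0.00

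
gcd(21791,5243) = 7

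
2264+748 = 3012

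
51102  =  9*5678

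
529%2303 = 529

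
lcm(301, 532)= 22876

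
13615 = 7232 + 6383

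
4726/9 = 4726/9 = 525.11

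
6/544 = 3/272=0.01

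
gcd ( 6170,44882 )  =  2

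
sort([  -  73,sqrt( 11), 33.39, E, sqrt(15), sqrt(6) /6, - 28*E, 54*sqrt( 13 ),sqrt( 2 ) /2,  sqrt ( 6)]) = [-28*E, - 73, sqrt( 6) /6, sqrt( 2) /2, sqrt ( 6 ),E, sqrt(11), sqrt( 15 ), 33.39,  54*sqrt( 13)] 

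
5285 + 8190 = 13475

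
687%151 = 83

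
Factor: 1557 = 3^2*173^1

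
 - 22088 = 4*( - 5522 )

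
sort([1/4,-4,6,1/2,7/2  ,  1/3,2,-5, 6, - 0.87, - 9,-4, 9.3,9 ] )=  [ - 9, - 5, - 4, - 4, - 0.87,1/4,1/3, 1/2,2,7/2, 6,6, 9,9.3]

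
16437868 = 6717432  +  9720436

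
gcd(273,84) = 21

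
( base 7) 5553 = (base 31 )22E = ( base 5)30443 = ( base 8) 3716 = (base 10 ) 1998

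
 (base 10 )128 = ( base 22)5I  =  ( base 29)4c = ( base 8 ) 200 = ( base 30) 48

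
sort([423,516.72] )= [423,516.72 ]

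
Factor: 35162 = 2^1*17581^1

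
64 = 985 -921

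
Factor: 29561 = 7^1 * 41^1*103^1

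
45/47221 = 45/47221 = 0.00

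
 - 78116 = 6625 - 84741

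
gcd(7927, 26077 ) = 1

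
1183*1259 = 1489397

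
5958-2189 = 3769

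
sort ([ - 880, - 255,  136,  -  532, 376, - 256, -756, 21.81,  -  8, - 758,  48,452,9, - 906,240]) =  [-906, - 880,-758, - 756, - 532 ,  -  256, - 255, - 8, 9,21.81,  48,136,240, 376,452]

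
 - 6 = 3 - 9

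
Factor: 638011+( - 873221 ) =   -  235210 =- 2^1*5^1*43^1*547^1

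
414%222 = 192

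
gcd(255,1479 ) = 51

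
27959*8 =223672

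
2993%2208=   785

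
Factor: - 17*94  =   - 2^1*17^1*47^1 = -1598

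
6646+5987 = 12633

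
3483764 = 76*45839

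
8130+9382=17512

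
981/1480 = 981/1480 = 0.66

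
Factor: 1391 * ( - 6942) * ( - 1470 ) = 2^2 *3^2*5^1 * 7^2 * 13^2*89^1*107^1 = 14194793340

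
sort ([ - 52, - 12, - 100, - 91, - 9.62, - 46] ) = [ - 100, - 91, - 52, - 46, - 12, - 9.62 ]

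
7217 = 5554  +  1663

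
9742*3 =29226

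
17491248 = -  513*( - 34096 ) 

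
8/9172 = 2/2293 = 0.00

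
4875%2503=2372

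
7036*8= 56288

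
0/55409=0=0.00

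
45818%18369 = 9080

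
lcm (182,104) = 728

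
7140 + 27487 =34627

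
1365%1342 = 23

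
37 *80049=2961813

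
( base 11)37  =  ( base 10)40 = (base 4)220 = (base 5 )130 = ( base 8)50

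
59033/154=383 + 51/154 = 383.33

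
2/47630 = 1/23815 = 0.00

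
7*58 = 406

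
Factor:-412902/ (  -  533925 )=58/75 = 2^1*3^ (-1)*5^( - 2)*29^1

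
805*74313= 59821965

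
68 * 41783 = 2841244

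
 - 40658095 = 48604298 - 89262393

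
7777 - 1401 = 6376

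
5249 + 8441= 13690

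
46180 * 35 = 1616300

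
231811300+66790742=298602042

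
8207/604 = 13  +  355/604 = 13.59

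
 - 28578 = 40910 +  - 69488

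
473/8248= 473/8248 = 0.06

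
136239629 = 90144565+46095064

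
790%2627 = 790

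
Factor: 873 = 3^2*97^1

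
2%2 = 0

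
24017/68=24017/68 = 353.19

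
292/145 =292/145=2.01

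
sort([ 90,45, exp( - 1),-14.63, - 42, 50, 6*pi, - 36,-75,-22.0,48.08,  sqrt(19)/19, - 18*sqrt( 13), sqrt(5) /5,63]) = [ - 75, -18*sqrt(13 ),- 42,-36,- 22.0,- 14.63, sqrt(19) /19, exp( - 1),sqrt( 5)/5, 6*pi, 45, 48.08,50, 63,90 ] 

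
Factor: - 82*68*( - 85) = 2^3*5^1 *17^2*41^1 = 473960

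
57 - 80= - 23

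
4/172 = 1/43 = 0.02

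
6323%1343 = 951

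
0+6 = 6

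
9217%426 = 271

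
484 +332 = 816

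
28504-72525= - 44021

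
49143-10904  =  38239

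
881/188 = 881/188 =4.69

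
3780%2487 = 1293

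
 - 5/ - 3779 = 5/3779 = 0.00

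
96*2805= 269280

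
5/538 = 5/538 = 0.01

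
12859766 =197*65278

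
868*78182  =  67861976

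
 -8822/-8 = 1102  +  3/4 = 1102.75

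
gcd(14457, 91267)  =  1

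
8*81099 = 648792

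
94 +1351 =1445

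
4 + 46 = 50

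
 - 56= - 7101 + 7045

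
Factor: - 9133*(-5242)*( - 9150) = - 2^2*3^1  *  5^2*61^1*2621^1*9133^1= - 438057951900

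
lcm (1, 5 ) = 5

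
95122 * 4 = 380488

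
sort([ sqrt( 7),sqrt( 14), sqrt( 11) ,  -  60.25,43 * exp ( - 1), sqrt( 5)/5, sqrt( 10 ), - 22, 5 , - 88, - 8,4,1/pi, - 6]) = [ - 88, - 60.25 ,  -  22, - 8, - 6, 1/pi, sqrt(  5)/5,sqrt( 7), sqrt( 10 ), sqrt( 11 ), sqrt( 14 ),4,5, 43*exp( - 1)]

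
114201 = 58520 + 55681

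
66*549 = 36234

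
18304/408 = 2288/51 = 44.86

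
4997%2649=2348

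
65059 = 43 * 1513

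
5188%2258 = 672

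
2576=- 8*( - 322)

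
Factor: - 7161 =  - 3^1*7^1*11^1*31^1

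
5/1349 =5/1349=0.00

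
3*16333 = 48999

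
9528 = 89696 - 80168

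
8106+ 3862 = 11968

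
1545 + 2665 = 4210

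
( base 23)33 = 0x48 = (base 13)57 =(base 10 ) 72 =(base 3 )2200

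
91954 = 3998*23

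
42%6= 0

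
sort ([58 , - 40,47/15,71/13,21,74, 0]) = [ - 40, 0,47/15,71/13 , 21, 58,74]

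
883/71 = 12 + 31/71 = 12.44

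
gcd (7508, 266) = 2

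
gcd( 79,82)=1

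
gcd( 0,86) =86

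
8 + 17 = 25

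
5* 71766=358830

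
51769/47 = 1101 + 22/47 = 1101.47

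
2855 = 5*571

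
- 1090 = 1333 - 2423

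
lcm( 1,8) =8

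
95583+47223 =142806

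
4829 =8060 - 3231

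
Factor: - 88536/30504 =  - 119/41= - 7^1* 17^1 * 41^( - 1)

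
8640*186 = 1607040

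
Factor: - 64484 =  - 2^2*7^3*47^1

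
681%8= 1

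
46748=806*58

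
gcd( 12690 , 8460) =4230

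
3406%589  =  461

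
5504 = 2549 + 2955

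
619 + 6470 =7089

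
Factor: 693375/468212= 2^ (-2)*3^1*5^3 * 43^2*117053^( - 1 ) 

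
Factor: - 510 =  - 2^1*  3^1 * 5^1*17^1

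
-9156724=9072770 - 18229494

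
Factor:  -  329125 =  - 5^3*2633^1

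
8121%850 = 471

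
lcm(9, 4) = 36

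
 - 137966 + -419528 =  - 557494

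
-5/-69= 5/69 = 0.07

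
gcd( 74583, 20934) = 9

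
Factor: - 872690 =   -  2^1 * 5^1*7^2*13^1*137^1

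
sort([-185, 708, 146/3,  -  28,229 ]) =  [ - 185,  -  28, 146/3, 229, 708]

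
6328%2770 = 788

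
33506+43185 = 76691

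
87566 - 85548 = 2018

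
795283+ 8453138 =9248421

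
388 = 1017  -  629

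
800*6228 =4982400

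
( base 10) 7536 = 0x1d70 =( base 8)16560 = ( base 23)e5f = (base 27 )A93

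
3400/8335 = 680/1667=0.41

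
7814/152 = 51  +  31/76 = 51.41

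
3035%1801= 1234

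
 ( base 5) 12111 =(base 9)1216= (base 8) 1612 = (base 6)4110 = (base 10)906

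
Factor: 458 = 2^1 * 229^1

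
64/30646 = 32/15323  =  0.00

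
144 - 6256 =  - 6112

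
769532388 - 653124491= 116407897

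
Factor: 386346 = 2^1*3^1*19^1*3389^1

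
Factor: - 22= -2^1*11^1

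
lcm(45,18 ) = 90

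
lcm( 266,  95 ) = 1330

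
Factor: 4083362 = 2^1*2041681^1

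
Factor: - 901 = -17^1*53^1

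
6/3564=1/594= 0.00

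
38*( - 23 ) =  - 874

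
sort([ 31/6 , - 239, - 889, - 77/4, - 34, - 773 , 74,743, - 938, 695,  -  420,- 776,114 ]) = [-938,  -  889 , - 776, - 773, - 420 , - 239, - 34, - 77/4, 31/6  ,  74, 114,695,743]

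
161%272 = 161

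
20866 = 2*10433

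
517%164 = 25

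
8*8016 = 64128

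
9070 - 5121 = 3949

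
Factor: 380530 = 2^1 * 5^1 * 38053^1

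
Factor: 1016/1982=2^2*127^1*991^( - 1) = 508/991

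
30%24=6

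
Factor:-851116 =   -  2^2*7^1 * 113^1*269^1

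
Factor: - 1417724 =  - 2^2* 7^1 * 11^1*4603^1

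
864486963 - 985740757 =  - 121253794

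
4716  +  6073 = 10789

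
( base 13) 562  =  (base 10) 925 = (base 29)12Q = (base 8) 1635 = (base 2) 1110011101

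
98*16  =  1568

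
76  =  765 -689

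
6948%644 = 508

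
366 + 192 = 558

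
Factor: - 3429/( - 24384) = 2^(  -  6)*3^2 = 9/64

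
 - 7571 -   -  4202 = -3369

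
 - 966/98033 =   -  1 + 97067/98033 = - 0.01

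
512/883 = 512/883 =0.58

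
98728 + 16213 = 114941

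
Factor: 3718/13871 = 26/97 = 2^1*13^1*97^( - 1 )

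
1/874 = 1/874 = 0.00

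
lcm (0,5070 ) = 0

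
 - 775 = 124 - 899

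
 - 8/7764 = - 2/1941 = - 0.00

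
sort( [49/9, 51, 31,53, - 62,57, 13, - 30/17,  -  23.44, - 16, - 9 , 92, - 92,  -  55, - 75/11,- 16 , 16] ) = [ - 92,-62,  -  55, - 23.44, - 16, - 16, - 9,-75/11,-30/17, 49/9,13, 16 , 31, 51, 53, 57,92]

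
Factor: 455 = 5^1 * 7^1 * 13^1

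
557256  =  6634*84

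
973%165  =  148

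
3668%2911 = 757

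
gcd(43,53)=1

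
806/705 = 806/705 = 1.14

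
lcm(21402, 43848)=1797768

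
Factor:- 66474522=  - 2^1 * 3^2 *17^1*109^1*1993^1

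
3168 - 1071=2097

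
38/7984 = 19/3992 = 0.00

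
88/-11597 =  - 1  +  11509/11597 = - 0.01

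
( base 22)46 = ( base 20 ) 4E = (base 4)1132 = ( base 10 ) 94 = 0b1011110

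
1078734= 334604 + 744130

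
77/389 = 77/389 = 0.20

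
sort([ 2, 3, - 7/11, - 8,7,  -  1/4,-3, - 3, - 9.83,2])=[  -  9.83, -8 , -3, - 3,- 7/11, - 1/4, 2,2,3,7] 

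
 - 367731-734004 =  - 1101735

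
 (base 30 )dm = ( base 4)12130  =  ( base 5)3122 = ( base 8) 634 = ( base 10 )412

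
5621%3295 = 2326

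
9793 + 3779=13572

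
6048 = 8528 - 2480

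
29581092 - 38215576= - 8634484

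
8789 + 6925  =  15714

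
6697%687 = 514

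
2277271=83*27437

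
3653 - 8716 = -5063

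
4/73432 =1/18358 =0.00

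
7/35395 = 7/35395 = 0.00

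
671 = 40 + 631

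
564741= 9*62749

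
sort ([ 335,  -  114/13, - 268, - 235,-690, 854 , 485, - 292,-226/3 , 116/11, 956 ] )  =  [  -  690, - 292 , - 268 , - 235 ,-226/3 ,-114/13 , 116/11,335,485 , 854,956]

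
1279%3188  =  1279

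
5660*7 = 39620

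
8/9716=2/2429 =0.00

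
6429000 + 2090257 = 8519257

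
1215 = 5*243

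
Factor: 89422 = 2^1 * 44711^1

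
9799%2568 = 2095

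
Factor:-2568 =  - 2^3 * 3^1*107^1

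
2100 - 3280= - 1180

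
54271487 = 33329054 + 20942433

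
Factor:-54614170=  - 2^1*5^1*13^1*19^1*22111^1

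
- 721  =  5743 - 6464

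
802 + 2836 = 3638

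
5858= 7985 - 2127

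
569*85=48365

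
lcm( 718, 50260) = 50260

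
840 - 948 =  -108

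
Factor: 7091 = 7^1*1013^1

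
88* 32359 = 2847592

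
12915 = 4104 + 8811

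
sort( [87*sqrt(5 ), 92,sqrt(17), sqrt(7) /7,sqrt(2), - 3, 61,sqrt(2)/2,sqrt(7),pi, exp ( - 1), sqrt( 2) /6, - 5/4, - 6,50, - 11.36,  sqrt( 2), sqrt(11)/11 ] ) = [ -11.36, - 6, - 3, - 5/4, sqrt(2)/6,sqrt(11 )/11, exp( - 1),sqrt(7) /7 , sqrt(2)/2,  sqrt(2),  sqrt(2 ), sqrt (7), pi, sqrt( 17 ),50, 61, 92,87*sqrt(5 )]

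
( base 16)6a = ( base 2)1101010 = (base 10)106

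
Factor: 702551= 702551^1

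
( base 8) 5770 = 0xBF8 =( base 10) 3064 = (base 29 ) 3ij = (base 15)d94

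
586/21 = 27 + 19/21 = 27.90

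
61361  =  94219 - 32858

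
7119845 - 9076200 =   -  1956355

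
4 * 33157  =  132628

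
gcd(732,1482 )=6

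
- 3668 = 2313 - 5981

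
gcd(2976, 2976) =2976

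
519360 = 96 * 5410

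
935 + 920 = 1855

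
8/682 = 4/341 =0.01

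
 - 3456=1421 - 4877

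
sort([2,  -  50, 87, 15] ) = [ - 50, 2, 15, 87]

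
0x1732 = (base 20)egi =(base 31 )65h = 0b1011100110010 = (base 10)5938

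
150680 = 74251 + 76429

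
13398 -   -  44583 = 57981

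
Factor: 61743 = 3^1 *11^1*1871^1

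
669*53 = 35457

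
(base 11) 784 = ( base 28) 15F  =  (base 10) 939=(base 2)1110101011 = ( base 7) 2511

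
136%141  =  136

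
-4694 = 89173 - 93867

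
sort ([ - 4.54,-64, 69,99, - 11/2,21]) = [-64 , - 11/2, - 4.54,21,69,99] 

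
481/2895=481/2895 = 0.17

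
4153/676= 6 + 97/676 = 6.14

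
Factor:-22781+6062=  - 3^1*5573^1=- 16719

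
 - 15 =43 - 58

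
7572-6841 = 731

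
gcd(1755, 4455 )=135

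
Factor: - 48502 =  - 2^1*24251^1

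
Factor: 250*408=102000 = 2^4*3^1*5^3*17^1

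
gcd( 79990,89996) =2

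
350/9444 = 175/4722 = 0.04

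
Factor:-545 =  - 5^1 * 109^1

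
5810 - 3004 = 2806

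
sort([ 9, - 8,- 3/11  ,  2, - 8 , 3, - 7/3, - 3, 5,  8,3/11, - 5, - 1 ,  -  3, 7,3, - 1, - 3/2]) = [ - 8, - 8,-5, - 3,-3, - 7/3, - 3/2, - 1, - 1, - 3/11, 3/11, 2,3, 3,5,7,8,  9]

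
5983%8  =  7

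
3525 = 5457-1932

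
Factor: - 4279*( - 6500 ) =2^2*5^3*11^1*13^1*389^1=27813500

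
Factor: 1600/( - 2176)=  - 2^( - 1 )*5^2*17^( - 1) =- 25/34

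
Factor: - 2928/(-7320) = 2^1*5^ ( - 1) = 2/5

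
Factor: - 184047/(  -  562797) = 3^( - 1)*31^1*1979^1*62533^(  -  1) = 61349/187599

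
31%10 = 1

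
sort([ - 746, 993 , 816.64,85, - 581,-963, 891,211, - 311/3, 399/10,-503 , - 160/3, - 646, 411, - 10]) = [ - 963, - 746, - 646, - 581, - 503, - 311/3, - 160/3, - 10,399/10, 85,  211,411,816.64, 891,  993 ] 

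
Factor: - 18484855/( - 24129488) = 2^( - 4 ) *5^1*89^1*41539^1* 1508093^( -1)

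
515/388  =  515/388 = 1.33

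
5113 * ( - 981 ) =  - 5015853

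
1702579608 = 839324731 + 863254877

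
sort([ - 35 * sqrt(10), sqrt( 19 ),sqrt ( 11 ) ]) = [ - 35*sqrt( 10), sqrt( 11),sqrt( 19) ] 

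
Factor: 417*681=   283977=3^2*139^1*227^1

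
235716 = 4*58929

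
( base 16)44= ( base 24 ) 2k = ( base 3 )2112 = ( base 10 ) 68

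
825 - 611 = 214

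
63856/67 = 63856/67 = 953.07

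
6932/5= 1386 + 2/5= 1386.40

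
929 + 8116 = 9045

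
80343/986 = 80343/986 = 81.48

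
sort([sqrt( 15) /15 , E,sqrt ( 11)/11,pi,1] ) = [ sqrt( 15 )/15 , sqrt(11)/11, 1, E, pi ]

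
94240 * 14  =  1319360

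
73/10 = 73/10 = 7.30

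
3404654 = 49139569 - 45734915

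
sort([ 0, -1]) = [ - 1,0]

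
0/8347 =0 =0.00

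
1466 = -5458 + 6924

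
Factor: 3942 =2^1*3^3*73^1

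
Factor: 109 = 109^1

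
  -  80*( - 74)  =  5920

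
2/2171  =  2/2171 = 0.00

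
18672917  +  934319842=952992759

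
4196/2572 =1049/643 = 1.63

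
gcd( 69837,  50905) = 1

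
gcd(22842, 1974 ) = 282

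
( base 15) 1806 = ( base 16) 143D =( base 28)6h1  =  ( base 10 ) 5181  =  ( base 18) FHF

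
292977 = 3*97659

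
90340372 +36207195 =126547567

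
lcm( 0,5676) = 0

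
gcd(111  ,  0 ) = 111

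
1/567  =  1/567 = 0.00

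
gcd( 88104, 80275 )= 1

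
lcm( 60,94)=2820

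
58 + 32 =90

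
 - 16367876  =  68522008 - 84889884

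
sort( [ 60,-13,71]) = [ - 13,60,71]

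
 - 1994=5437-7431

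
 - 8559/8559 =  - 1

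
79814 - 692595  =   - 612781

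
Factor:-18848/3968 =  - 2^( - 2)*19^1 = - 19/4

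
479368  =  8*59921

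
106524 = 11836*9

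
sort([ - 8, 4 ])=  [ - 8,4 ]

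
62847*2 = 125694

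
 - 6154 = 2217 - 8371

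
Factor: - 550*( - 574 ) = 315700= 2^2*5^2*7^1*11^1*41^1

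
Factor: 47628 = 2^2*3^5*7^2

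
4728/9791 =4728/9791  =  0.48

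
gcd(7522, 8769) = 1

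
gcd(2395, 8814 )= 1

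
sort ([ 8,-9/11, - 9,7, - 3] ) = [ - 9, - 3, - 9/11 , 7, 8 ] 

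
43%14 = 1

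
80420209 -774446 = 79645763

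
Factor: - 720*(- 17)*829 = 2^4*3^2*5^1*17^1*829^1 = 10146960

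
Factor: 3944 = 2^3*17^1*29^1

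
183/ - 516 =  - 61/172= - 0.35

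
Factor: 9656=2^3*17^1*71^1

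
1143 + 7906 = 9049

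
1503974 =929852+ 574122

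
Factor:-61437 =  - 3^1 * 20479^1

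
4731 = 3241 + 1490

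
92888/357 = 5464/21=260.19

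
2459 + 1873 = 4332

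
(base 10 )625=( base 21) 18g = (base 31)K5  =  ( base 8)1161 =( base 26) O1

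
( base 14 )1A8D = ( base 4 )1023131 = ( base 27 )6GN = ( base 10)4829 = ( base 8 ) 11335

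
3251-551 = 2700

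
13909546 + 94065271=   107974817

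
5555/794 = 5555/794 = 7.00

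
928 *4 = 3712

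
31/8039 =31/8039 = 0.00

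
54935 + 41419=96354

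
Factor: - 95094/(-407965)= 162/695 =2^1*3^4*5^(-1)*139^( - 1)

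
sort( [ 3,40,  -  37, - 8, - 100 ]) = [ -100,- 37, - 8,3,40]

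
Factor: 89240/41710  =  2^2*23^1*43^( - 1 ) = 92/43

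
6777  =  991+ 5786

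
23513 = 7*3359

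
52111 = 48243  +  3868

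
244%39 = 10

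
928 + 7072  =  8000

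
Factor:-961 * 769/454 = -2^( - 1)*31^2*227^( - 1)*769^1 = - 739009/454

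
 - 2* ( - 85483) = 170966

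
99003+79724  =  178727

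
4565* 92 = 419980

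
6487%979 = 613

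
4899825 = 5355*915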